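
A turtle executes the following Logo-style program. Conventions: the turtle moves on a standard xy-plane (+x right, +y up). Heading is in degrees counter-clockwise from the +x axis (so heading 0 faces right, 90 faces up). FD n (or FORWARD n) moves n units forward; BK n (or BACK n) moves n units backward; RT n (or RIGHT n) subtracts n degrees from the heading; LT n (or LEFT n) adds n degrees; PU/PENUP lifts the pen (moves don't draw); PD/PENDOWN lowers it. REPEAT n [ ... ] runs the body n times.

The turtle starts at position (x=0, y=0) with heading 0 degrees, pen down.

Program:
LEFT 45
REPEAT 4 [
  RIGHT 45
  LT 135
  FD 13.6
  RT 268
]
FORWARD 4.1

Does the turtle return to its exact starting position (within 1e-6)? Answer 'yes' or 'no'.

Executing turtle program step by step:
Start: pos=(0,0), heading=0, pen down
LT 45: heading 0 -> 45
REPEAT 4 [
  -- iteration 1/4 --
  RT 45: heading 45 -> 0
  LT 135: heading 0 -> 135
  FD 13.6: (0,0) -> (-9.617,9.617) [heading=135, draw]
  RT 268: heading 135 -> 227
  -- iteration 2/4 --
  RT 45: heading 227 -> 182
  LT 135: heading 182 -> 317
  FD 13.6: (-9.617,9.617) -> (0.33,0.341) [heading=317, draw]
  RT 268: heading 317 -> 49
  -- iteration 3/4 --
  RT 45: heading 49 -> 4
  LT 135: heading 4 -> 139
  FD 13.6: (0.33,0.341) -> (-9.934,9.264) [heading=139, draw]
  RT 268: heading 139 -> 231
  -- iteration 4/4 --
  RT 45: heading 231 -> 186
  LT 135: heading 186 -> 321
  FD 13.6: (-9.934,9.264) -> (0.635,0.705) [heading=321, draw]
  RT 268: heading 321 -> 53
]
FD 4.1: (0.635,0.705) -> (3.102,3.98) [heading=53, draw]
Final: pos=(3.102,3.98), heading=53, 5 segment(s) drawn

Start position: (0, 0)
Final position: (3.102, 3.98)
Distance = 5.046; >= 1e-6 -> NOT closed

Answer: no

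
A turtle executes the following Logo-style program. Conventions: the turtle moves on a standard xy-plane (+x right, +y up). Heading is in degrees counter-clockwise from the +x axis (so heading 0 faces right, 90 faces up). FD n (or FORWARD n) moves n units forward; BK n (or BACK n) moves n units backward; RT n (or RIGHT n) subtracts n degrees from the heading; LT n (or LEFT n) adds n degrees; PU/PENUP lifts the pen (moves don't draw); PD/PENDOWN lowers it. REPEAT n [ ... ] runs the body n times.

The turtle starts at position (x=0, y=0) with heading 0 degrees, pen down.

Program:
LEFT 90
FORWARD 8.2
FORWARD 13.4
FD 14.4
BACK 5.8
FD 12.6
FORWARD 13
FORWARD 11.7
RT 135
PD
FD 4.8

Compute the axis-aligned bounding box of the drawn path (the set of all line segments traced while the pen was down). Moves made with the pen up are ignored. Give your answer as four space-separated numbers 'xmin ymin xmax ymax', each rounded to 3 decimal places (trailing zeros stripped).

Answer: 0 0 3.394 67.5

Derivation:
Executing turtle program step by step:
Start: pos=(0,0), heading=0, pen down
LT 90: heading 0 -> 90
FD 8.2: (0,0) -> (0,8.2) [heading=90, draw]
FD 13.4: (0,8.2) -> (0,21.6) [heading=90, draw]
FD 14.4: (0,21.6) -> (0,36) [heading=90, draw]
BK 5.8: (0,36) -> (0,30.2) [heading=90, draw]
FD 12.6: (0,30.2) -> (0,42.8) [heading=90, draw]
FD 13: (0,42.8) -> (0,55.8) [heading=90, draw]
FD 11.7: (0,55.8) -> (0,67.5) [heading=90, draw]
RT 135: heading 90 -> 315
PD: pen down
FD 4.8: (0,67.5) -> (3.394,64.106) [heading=315, draw]
Final: pos=(3.394,64.106), heading=315, 8 segment(s) drawn

Segment endpoints: x in {0, 0, 0, 0, 0, 0, 0, 0, 3.394}, y in {0, 8.2, 21.6, 30.2, 36, 42.8, 55.8, 64.106, 67.5}
xmin=0, ymin=0, xmax=3.394, ymax=67.5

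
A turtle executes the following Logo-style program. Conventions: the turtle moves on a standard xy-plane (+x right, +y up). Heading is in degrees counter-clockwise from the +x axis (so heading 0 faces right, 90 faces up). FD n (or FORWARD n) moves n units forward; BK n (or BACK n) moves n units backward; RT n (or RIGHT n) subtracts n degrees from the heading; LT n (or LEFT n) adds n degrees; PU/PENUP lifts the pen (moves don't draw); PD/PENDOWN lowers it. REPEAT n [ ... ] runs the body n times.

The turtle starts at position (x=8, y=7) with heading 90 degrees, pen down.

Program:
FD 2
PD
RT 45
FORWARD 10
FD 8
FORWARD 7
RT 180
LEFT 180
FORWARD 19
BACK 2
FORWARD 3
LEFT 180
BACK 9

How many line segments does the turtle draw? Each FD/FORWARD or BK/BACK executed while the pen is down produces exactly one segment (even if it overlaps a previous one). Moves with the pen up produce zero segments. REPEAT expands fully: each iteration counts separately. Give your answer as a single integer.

Executing turtle program step by step:
Start: pos=(8,7), heading=90, pen down
FD 2: (8,7) -> (8,9) [heading=90, draw]
PD: pen down
RT 45: heading 90 -> 45
FD 10: (8,9) -> (15.071,16.071) [heading=45, draw]
FD 8: (15.071,16.071) -> (20.728,21.728) [heading=45, draw]
FD 7: (20.728,21.728) -> (25.678,26.678) [heading=45, draw]
RT 180: heading 45 -> 225
LT 180: heading 225 -> 45
FD 19: (25.678,26.678) -> (39.113,40.113) [heading=45, draw]
BK 2: (39.113,40.113) -> (37.698,38.698) [heading=45, draw]
FD 3: (37.698,38.698) -> (39.82,40.82) [heading=45, draw]
LT 180: heading 45 -> 225
BK 9: (39.82,40.82) -> (46.184,47.184) [heading=225, draw]
Final: pos=(46.184,47.184), heading=225, 8 segment(s) drawn
Segments drawn: 8

Answer: 8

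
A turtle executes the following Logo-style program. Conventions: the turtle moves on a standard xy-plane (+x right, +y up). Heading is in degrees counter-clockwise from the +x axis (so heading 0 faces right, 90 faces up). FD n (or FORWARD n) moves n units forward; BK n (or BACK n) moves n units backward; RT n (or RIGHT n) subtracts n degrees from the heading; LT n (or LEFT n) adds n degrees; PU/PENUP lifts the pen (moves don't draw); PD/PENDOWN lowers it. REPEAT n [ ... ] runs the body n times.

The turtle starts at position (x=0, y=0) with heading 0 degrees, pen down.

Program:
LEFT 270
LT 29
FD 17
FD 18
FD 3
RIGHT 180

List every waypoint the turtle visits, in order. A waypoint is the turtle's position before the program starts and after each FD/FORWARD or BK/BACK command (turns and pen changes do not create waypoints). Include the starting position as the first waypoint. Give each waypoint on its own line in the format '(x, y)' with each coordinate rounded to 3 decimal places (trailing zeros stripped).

Executing turtle program step by step:
Start: pos=(0,0), heading=0, pen down
LT 270: heading 0 -> 270
LT 29: heading 270 -> 299
FD 17: (0,0) -> (8.242,-14.869) [heading=299, draw]
FD 18: (8.242,-14.869) -> (16.968,-30.612) [heading=299, draw]
FD 3: (16.968,-30.612) -> (18.423,-33.236) [heading=299, draw]
RT 180: heading 299 -> 119
Final: pos=(18.423,-33.236), heading=119, 3 segment(s) drawn
Waypoints (4 total):
(0, 0)
(8.242, -14.869)
(16.968, -30.612)
(18.423, -33.236)

Answer: (0, 0)
(8.242, -14.869)
(16.968, -30.612)
(18.423, -33.236)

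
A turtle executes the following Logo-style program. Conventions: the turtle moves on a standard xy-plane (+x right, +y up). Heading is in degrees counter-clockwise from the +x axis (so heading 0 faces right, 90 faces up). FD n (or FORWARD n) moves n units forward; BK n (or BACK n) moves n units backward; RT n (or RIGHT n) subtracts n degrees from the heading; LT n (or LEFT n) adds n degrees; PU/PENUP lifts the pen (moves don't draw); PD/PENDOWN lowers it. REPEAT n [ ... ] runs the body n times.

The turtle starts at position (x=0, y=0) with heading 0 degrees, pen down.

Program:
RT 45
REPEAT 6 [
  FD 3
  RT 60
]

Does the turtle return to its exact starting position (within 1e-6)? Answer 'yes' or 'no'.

Answer: yes

Derivation:
Executing turtle program step by step:
Start: pos=(0,0), heading=0, pen down
RT 45: heading 0 -> 315
REPEAT 6 [
  -- iteration 1/6 --
  FD 3: (0,0) -> (2.121,-2.121) [heading=315, draw]
  RT 60: heading 315 -> 255
  -- iteration 2/6 --
  FD 3: (2.121,-2.121) -> (1.345,-5.019) [heading=255, draw]
  RT 60: heading 255 -> 195
  -- iteration 3/6 --
  FD 3: (1.345,-5.019) -> (-1.553,-5.796) [heading=195, draw]
  RT 60: heading 195 -> 135
  -- iteration 4/6 --
  FD 3: (-1.553,-5.796) -> (-3.674,-3.674) [heading=135, draw]
  RT 60: heading 135 -> 75
  -- iteration 5/6 --
  FD 3: (-3.674,-3.674) -> (-2.898,-0.776) [heading=75, draw]
  RT 60: heading 75 -> 15
  -- iteration 6/6 --
  FD 3: (-2.898,-0.776) -> (0,0) [heading=15, draw]
  RT 60: heading 15 -> 315
]
Final: pos=(0,0), heading=315, 6 segment(s) drawn

Start position: (0, 0)
Final position: (0, 0)
Distance = 0; < 1e-6 -> CLOSED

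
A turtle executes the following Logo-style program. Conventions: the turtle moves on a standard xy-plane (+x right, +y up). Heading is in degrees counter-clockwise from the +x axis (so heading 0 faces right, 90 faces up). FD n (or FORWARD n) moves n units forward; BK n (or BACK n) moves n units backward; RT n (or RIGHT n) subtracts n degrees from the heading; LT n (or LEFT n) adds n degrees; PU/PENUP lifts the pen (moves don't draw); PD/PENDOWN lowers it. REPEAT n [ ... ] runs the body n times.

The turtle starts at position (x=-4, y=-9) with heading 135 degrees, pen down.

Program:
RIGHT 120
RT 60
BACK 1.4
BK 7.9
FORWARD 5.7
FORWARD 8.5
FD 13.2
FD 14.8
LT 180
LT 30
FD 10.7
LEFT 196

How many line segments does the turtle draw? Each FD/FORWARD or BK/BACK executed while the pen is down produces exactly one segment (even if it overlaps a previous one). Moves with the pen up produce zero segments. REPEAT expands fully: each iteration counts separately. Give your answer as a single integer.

Executing turtle program step by step:
Start: pos=(-4,-9), heading=135, pen down
RT 120: heading 135 -> 15
RT 60: heading 15 -> 315
BK 1.4: (-4,-9) -> (-4.99,-8.01) [heading=315, draw]
BK 7.9: (-4.99,-8.01) -> (-10.576,-2.424) [heading=315, draw]
FD 5.7: (-10.576,-2.424) -> (-6.546,-6.454) [heading=315, draw]
FD 8.5: (-6.546,-6.454) -> (-0.535,-12.465) [heading=315, draw]
FD 13.2: (-0.535,-12.465) -> (8.799,-21.799) [heading=315, draw]
FD 14.8: (8.799,-21.799) -> (19.264,-32.264) [heading=315, draw]
LT 180: heading 315 -> 135
LT 30: heading 135 -> 165
FD 10.7: (19.264,-32.264) -> (8.928,-29.494) [heading=165, draw]
LT 196: heading 165 -> 1
Final: pos=(8.928,-29.494), heading=1, 7 segment(s) drawn
Segments drawn: 7

Answer: 7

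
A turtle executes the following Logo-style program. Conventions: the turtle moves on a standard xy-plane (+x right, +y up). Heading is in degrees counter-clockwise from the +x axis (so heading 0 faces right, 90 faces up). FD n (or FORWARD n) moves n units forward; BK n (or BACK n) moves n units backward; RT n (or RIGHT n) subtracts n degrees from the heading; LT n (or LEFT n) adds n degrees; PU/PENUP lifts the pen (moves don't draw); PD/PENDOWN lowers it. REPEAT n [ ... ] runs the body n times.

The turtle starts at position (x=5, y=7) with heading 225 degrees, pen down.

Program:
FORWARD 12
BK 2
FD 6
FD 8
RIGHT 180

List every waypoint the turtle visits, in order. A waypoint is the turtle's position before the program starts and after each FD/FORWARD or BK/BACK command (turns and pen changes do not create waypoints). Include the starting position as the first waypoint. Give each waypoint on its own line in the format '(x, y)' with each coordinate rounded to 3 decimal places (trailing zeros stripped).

Executing turtle program step by step:
Start: pos=(5,7), heading=225, pen down
FD 12: (5,7) -> (-3.485,-1.485) [heading=225, draw]
BK 2: (-3.485,-1.485) -> (-2.071,-0.071) [heading=225, draw]
FD 6: (-2.071,-0.071) -> (-6.314,-4.314) [heading=225, draw]
FD 8: (-6.314,-4.314) -> (-11.971,-9.971) [heading=225, draw]
RT 180: heading 225 -> 45
Final: pos=(-11.971,-9.971), heading=45, 4 segment(s) drawn
Waypoints (5 total):
(5, 7)
(-3.485, -1.485)
(-2.071, -0.071)
(-6.314, -4.314)
(-11.971, -9.971)

Answer: (5, 7)
(-3.485, -1.485)
(-2.071, -0.071)
(-6.314, -4.314)
(-11.971, -9.971)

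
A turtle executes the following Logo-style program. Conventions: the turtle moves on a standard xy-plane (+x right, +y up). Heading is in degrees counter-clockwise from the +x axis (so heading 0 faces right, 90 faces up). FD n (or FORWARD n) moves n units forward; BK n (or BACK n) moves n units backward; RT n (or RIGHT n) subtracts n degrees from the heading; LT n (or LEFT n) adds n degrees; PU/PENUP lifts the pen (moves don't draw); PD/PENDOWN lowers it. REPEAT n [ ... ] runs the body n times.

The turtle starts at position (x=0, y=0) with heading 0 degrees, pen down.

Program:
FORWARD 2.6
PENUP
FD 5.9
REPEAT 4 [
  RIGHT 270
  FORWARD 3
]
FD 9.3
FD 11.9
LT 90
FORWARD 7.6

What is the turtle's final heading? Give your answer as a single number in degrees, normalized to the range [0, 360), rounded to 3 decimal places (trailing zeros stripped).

Executing turtle program step by step:
Start: pos=(0,0), heading=0, pen down
FD 2.6: (0,0) -> (2.6,0) [heading=0, draw]
PU: pen up
FD 5.9: (2.6,0) -> (8.5,0) [heading=0, move]
REPEAT 4 [
  -- iteration 1/4 --
  RT 270: heading 0 -> 90
  FD 3: (8.5,0) -> (8.5,3) [heading=90, move]
  -- iteration 2/4 --
  RT 270: heading 90 -> 180
  FD 3: (8.5,3) -> (5.5,3) [heading=180, move]
  -- iteration 3/4 --
  RT 270: heading 180 -> 270
  FD 3: (5.5,3) -> (5.5,0) [heading=270, move]
  -- iteration 4/4 --
  RT 270: heading 270 -> 0
  FD 3: (5.5,0) -> (8.5,0) [heading=0, move]
]
FD 9.3: (8.5,0) -> (17.8,0) [heading=0, move]
FD 11.9: (17.8,0) -> (29.7,0) [heading=0, move]
LT 90: heading 0 -> 90
FD 7.6: (29.7,0) -> (29.7,7.6) [heading=90, move]
Final: pos=(29.7,7.6), heading=90, 1 segment(s) drawn

Answer: 90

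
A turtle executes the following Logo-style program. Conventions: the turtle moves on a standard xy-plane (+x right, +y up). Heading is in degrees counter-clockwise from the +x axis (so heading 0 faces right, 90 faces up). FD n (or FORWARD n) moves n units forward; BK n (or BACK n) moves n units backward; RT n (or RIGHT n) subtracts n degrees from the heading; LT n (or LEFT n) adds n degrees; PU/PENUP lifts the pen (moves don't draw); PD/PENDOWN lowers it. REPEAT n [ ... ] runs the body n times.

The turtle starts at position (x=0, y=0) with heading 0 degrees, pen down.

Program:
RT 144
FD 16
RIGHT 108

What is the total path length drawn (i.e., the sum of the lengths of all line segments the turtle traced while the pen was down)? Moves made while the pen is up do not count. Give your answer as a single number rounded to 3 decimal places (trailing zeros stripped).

Answer: 16

Derivation:
Executing turtle program step by step:
Start: pos=(0,0), heading=0, pen down
RT 144: heading 0 -> 216
FD 16: (0,0) -> (-12.944,-9.405) [heading=216, draw]
RT 108: heading 216 -> 108
Final: pos=(-12.944,-9.405), heading=108, 1 segment(s) drawn

Segment lengths:
  seg 1: (0,0) -> (-12.944,-9.405), length = 16
Total = 16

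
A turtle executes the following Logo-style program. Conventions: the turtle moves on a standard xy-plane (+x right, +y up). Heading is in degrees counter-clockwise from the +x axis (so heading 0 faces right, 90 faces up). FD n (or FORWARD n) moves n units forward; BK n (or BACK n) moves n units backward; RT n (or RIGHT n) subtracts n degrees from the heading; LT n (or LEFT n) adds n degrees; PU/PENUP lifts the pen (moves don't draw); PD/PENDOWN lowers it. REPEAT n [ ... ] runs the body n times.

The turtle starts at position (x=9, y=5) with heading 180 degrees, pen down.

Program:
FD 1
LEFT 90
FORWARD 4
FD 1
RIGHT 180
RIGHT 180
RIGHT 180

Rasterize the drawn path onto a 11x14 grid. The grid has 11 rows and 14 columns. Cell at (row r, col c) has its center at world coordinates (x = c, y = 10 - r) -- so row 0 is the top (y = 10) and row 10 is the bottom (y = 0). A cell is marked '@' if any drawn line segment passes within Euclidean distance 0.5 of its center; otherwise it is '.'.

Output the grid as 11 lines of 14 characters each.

Segment 0: (9,5) -> (8,5)
Segment 1: (8,5) -> (8,1)
Segment 2: (8,1) -> (8,0)

Answer: ..............
..............
..............
..............
..............
........@@....
........@.....
........@.....
........@.....
........@.....
........@.....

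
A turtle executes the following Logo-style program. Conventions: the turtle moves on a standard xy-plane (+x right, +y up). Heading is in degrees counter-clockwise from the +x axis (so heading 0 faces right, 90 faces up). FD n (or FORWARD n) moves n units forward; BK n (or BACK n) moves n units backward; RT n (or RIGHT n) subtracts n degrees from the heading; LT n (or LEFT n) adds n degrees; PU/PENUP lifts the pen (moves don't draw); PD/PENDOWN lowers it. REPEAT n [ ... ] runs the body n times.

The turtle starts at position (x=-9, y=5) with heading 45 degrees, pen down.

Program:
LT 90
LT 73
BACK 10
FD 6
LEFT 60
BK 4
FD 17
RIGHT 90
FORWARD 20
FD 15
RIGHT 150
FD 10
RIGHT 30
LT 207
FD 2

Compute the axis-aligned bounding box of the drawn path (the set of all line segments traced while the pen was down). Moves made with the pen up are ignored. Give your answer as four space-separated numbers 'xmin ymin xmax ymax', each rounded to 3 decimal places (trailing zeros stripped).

Executing turtle program step by step:
Start: pos=(-9,5), heading=45, pen down
LT 90: heading 45 -> 135
LT 73: heading 135 -> 208
BK 10: (-9,5) -> (-0.171,9.695) [heading=208, draw]
FD 6: (-0.171,9.695) -> (-5.468,6.878) [heading=208, draw]
LT 60: heading 208 -> 268
BK 4: (-5.468,6.878) -> (-5.329,10.875) [heading=268, draw]
FD 17: (-5.329,10.875) -> (-5.922,-6.114) [heading=268, draw]
RT 90: heading 268 -> 178
FD 20: (-5.922,-6.114) -> (-25.91,-5.416) [heading=178, draw]
FD 15: (-25.91,-5.416) -> (-40.901,-4.893) [heading=178, draw]
RT 150: heading 178 -> 28
FD 10: (-40.901,-4.893) -> (-32.071,-0.198) [heading=28, draw]
RT 30: heading 28 -> 358
LT 207: heading 358 -> 205
FD 2: (-32.071,-0.198) -> (-33.884,-1.043) [heading=205, draw]
Final: pos=(-33.884,-1.043), heading=205, 8 segment(s) drawn

Segment endpoints: x in {-40.901, -33.884, -32.071, -25.91, -9, -5.922, -5.468, -5.329, -0.171}, y in {-6.114, -5.416, -4.893, -1.043, -0.198, 5, 6.878, 9.695, 10.875}
xmin=-40.901, ymin=-6.114, xmax=-0.171, ymax=10.875

Answer: -40.901 -6.114 -0.171 10.875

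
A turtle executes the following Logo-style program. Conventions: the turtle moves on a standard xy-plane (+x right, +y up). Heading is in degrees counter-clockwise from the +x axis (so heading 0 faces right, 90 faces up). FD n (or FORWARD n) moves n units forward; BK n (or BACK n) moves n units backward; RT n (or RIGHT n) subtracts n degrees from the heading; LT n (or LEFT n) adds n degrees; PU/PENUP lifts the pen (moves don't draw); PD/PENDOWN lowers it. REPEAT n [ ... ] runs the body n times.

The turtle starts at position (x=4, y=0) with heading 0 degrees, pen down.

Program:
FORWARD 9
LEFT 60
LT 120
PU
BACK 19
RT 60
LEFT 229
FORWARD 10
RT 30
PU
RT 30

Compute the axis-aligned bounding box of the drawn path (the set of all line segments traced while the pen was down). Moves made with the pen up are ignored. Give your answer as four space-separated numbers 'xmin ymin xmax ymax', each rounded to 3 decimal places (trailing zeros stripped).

Answer: 4 0 13 0

Derivation:
Executing turtle program step by step:
Start: pos=(4,0), heading=0, pen down
FD 9: (4,0) -> (13,0) [heading=0, draw]
LT 60: heading 0 -> 60
LT 120: heading 60 -> 180
PU: pen up
BK 19: (13,0) -> (32,0) [heading=180, move]
RT 60: heading 180 -> 120
LT 229: heading 120 -> 349
FD 10: (32,0) -> (41.816,-1.908) [heading=349, move]
RT 30: heading 349 -> 319
PU: pen up
RT 30: heading 319 -> 289
Final: pos=(41.816,-1.908), heading=289, 1 segment(s) drawn

Segment endpoints: x in {4, 13}, y in {0}
xmin=4, ymin=0, xmax=13, ymax=0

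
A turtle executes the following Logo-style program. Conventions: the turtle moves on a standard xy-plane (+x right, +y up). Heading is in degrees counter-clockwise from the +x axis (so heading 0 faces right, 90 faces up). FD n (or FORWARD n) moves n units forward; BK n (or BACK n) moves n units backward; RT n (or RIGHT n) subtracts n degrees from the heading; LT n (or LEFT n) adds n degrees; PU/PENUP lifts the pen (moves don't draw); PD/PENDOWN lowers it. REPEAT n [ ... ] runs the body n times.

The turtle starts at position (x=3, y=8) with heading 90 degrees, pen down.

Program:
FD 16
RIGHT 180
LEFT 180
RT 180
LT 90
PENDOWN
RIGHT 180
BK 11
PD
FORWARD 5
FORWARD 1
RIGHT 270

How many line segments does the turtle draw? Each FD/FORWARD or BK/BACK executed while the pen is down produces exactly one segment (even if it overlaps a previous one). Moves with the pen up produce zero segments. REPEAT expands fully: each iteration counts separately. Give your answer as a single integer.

Executing turtle program step by step:
Start: pos=(3,8), heading=90, pen down
FD 16: (3,8) -> (3,24) [heading=90, draw]
RT 180: heading 90 -> 270
LT 180: heading 270 -> 90
RT 180: heading 90 -> 270
LT 90: heading 270 -> 0
PD: pen down
RT 180: heading 0 -> 180
BK 11: (3,24) -> (14,24) [heading=180, draw]
PD: pen down
FD 5: (14,24) -> (9,24) [heading=180, draw]
FD 1: (9,24) -> (8,24) [heading=180, draw]
RT 270: heading 180 -> 270
Final: pos=(8,24), heading=270, 4 segment(s) drawn
Segments drawn: 4

Answer: 4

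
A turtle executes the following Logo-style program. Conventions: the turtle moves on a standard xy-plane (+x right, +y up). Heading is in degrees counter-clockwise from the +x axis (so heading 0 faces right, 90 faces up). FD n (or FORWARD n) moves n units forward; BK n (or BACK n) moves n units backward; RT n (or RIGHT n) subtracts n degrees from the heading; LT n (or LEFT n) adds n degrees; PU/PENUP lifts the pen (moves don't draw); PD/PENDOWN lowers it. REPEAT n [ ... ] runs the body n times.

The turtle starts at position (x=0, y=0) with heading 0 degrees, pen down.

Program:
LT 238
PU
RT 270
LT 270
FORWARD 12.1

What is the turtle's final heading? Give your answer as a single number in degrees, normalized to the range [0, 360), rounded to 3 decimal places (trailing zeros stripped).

Executing turtle program step by step:
Start: pos=(0,0), heading=0, pen down
LT 238: heading 0 -> 238
PU: pen up
RT 270: heading 238 -> 328
LT 270: heading 328 -> 238
FD 12.1: (0,0) -> (-6.412,-10.261) [heading=238, move]
Final: pos=(-6.412,-10.261), heading=238, 0 segment(s) drawn

Answer: 238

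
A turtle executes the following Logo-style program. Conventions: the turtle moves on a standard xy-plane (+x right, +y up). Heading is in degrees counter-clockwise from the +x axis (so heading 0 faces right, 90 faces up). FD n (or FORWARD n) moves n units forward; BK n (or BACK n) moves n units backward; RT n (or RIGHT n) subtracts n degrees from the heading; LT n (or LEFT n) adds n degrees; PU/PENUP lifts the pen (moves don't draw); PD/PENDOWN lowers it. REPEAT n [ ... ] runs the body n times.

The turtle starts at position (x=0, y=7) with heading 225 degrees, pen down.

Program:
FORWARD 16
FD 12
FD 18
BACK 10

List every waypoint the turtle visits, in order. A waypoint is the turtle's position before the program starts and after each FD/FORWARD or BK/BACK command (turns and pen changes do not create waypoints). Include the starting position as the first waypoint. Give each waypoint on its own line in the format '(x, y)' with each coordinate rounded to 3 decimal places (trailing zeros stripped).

Executing turtle program step by step:
Start: pos=(0,7), heading=225, pen down
FD 16: (0,7) -> (-11.314,-4.314) [heading=225, draw]
FD 12: (-11.314,-4.314) -> (-19.799,-12.799) [heading=225, draw]
FD 18: (-19.799,-12.799) -> (-32.527,-25.527) [heading=225, draw]
BK 10: (-32.527,-25.527) -> (-25.456,-18.456) [heading=225, draw]
Final: pos=(-25.456,-18.456), heading=225, 4 segment(s) drawn
Waypoints (5 total):
(0, 7)
(-11.314, -4.314)
(-19.799, -12.799)
(-32.527, -25.527)
(-25.456, -18.456)

Answer: (0, 7)
(-11.314, -4.314)
(-19.799, -12.799)
(-32.527, -25.527)
(-25.456, -18.456)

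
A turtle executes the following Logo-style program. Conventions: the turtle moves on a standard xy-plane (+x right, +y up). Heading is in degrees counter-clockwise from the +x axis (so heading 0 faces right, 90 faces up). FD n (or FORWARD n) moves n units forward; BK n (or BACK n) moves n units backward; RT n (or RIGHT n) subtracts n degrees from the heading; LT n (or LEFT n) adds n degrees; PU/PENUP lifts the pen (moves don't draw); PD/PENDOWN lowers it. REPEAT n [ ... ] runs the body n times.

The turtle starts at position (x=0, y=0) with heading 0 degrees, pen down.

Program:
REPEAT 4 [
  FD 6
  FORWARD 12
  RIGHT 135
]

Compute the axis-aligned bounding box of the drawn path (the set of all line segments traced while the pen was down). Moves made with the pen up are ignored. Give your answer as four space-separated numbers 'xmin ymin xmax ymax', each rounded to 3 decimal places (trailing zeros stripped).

Executing turtle program step by step:
Start: pos=(0,0), heading=0, pen down
REPEAT 4 [
  -- iteration 1/4 --
  FD 6: (0,0) -> (6,0) [heading=0, draw]
  FD 12: (6,0) -> (18,0) [heading=0, draw]
  RT 135: heading 0 -> 225
  -- iteration 2/4 --
  FD 6: (18,0) -> (13.757,-4.243) [heading=225, draw]
  FD 12: (13.757,-4.243) -> (5.272,-12.728) [heading=225, draw]
  RT 135: heading 225 -> 90
  -- iteration 3/4 --
  FD 6: (5.272,-12.728) -> (5.272,-6.728) [heading=90, draw]
  FD 12: (5.272,-6.728) -> (5.272,5.272) [heading=90, draw]
  RT 135: heading 90 -> 315
  -- iteration 4/4 --
  FD 6: (5.272,5.272) -> (9.515,1.029) [heading=315, draw]
  FD 12: (9.515,1.029) -> (18,-7.456) [heading=315, draw]
  RT 135: heading 315 -> 180
]
Final: pos=(18,-7.456), heading=180, 8 segment(s) drawn

Segment endpoints: x in {0, 5.272, 5.272, 5.272, 6, 9.515, 13.757, 18}, y in {-12.728, -7.456, -6.728, -4.243, 0, 1.029, 5.272}
xmin=0, ymin=-12.728, xmax=18, ymax=5.272

Answer: 0 -12.728 18 5.272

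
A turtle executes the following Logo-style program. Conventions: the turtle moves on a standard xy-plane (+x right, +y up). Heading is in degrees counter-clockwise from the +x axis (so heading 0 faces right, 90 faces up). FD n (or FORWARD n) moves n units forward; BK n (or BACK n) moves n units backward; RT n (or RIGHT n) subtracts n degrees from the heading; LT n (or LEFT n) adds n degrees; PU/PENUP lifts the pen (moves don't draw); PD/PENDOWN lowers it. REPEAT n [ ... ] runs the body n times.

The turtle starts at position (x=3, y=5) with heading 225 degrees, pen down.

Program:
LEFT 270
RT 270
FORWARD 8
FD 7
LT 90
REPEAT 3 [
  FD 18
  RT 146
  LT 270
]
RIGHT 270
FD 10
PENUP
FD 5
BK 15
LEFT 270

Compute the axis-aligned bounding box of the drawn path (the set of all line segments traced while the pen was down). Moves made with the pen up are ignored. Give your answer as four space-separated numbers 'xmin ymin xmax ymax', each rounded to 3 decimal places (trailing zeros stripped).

Answer: -8.013 -18.335 8.556 5

Derivation:
Executing turtle program step by step:
Start: pos=(3,5), heading=225, pen down
LT 270: heading 225 -> 135
RT 270: heading 135 -> 225
FD 8: (3,5) -> (-2.657,-0.657) [heading=225, draw]
FD 7: (-2.657,-0.657) -> (-7.607,-5.607) [heading=225, draw]
LT 90: heading 225 -> 315
REPEAT 3 [
  -- iteration 1/3 --
  FD 18: (-7.607,-5.607) -> (5.121,-18.335) [heading=315, draw]
  RT 146: heading 315 -> 169
  LT 270: heading 169 -> 79
  -- iteration 2/3 --
  FD 18: (5.121,-18.335) -> (8.556,-0.665) [heading=79, draw]
  RT 146: heading 79 -> 293
  LT 270: heading 293 -> 203
  -- iteration 3/3 --
  FD 18: (8.556,-0.665) -> (-8.013,-7.698) [heading=203, draw]
  RT 146: heading 203 -> 57
  LT 270: heading 57 -> 327
]
RT 270: heading 327 -> 57
FD 10: (-8.013,-7.698) -> (-2.567,0.688) [heading=57, draw]
PU: pen up
FD 5: (-2.567,0.688) -> (0.156,4.882) [heading=57, move]
BK 15: (0.156,4.882) -> (-8.013,-7.698) [heading=57, move]
LT 270: heading 57 -> 327
Final: pos=(-8.013,-7.698), heading=327, 6 segment(s) drawn

Segment endpoints: x in {-8.013, -7.607, -2.657, -2.567, 3, 5.121, 8.556}, y in {-18.335, -7.698, -5.607, -0.665, -0.657, 0.688, 5}
xmin=-8.013, ymin=-18.335, xmax=8.556, ymax=5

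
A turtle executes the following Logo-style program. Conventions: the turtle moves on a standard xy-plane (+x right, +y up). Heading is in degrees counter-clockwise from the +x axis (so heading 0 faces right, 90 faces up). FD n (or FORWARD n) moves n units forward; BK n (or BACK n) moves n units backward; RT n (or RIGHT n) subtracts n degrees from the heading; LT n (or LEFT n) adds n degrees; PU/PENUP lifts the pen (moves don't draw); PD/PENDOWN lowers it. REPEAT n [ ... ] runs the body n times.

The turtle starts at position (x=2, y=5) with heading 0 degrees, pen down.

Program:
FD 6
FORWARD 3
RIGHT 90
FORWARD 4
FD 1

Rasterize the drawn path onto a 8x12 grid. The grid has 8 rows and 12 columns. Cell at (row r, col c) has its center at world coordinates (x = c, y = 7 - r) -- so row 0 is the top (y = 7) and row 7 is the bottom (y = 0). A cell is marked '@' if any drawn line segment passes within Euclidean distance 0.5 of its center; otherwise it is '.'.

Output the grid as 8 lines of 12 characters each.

Segment 0: (2,5) -> (8,5)
Segment 1: (8,5) -> (11,5)
Segment 2: (11,5) -> (11,1)
Segment 3: (11,1) -> (11,0)

Answer: ............
............
..@@@@@@@@@@
...........@
...........@
...........@
...........@
...........@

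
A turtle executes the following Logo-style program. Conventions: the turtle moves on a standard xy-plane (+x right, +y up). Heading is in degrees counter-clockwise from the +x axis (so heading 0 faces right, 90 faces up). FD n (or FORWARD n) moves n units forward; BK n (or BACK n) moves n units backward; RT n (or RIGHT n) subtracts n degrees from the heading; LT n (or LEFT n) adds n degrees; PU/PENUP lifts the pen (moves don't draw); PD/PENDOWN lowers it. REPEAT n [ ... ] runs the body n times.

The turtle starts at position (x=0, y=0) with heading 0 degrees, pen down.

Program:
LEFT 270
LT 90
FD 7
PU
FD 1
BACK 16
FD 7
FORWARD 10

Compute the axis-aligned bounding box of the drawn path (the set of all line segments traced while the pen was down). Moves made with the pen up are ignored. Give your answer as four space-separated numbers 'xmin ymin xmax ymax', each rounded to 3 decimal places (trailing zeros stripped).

Executing turtle program step by step:
Start: pos=(0,0), heading=0, pen down
LT 270: heading 0 -> 270
LT 90: heading 270 -> 0
FD 7: (0,0) -> (7,0) [heading=0, draw]
PU: pen up
FD 1: (7,0) -> (8,0) [heading=0, move]
BK 16: (8,0) -> (-8,0) [heading=0, move]
FD 7: (-8,0) -> (-1,0) [heading=0, move]
FD 10: (-1,0) -> (9,0) [heading=0, move]
Final: pos=(9,0), heading=0, 1 segment(s) drawn

Segment endpoints: x in {0, 7}, y in {0, 0}
xmin=0, ymin=0, xmax=7, ymax=0

Answer: 0 0 7 0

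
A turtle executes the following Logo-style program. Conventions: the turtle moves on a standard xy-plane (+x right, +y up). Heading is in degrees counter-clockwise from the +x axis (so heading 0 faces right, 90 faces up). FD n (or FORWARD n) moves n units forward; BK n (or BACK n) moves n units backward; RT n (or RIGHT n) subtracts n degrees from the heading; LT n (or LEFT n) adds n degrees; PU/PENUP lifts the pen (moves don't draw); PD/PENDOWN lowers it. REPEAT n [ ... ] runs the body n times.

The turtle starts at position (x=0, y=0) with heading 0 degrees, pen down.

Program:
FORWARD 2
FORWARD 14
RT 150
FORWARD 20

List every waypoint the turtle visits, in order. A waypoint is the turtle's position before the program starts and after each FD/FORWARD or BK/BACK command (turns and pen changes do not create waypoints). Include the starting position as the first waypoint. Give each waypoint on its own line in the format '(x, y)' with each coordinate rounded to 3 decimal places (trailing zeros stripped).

Executing turtle program step by step:
Start: pos=(0,0), heading=0, pen down
FD 2: (0,0) -> (2,0) [heading=0, draw]
FD 14: (2,0) -> (16,0) [heading=0, draw]
RT 150: heading 0 -> 210
FD 20: (16,0) -> (-1.321,-10) [heading=210, draw]
Final: pos=(-1.321,-10), heading=210, 3 segment(s) drawn
Waypoints (4 total):
(0, 0)
(2, 0)
(16, 0)
(-1.321, -10)

Answer: (0, 0)
(2, 0)
(16, 0)
(-1.321, -10)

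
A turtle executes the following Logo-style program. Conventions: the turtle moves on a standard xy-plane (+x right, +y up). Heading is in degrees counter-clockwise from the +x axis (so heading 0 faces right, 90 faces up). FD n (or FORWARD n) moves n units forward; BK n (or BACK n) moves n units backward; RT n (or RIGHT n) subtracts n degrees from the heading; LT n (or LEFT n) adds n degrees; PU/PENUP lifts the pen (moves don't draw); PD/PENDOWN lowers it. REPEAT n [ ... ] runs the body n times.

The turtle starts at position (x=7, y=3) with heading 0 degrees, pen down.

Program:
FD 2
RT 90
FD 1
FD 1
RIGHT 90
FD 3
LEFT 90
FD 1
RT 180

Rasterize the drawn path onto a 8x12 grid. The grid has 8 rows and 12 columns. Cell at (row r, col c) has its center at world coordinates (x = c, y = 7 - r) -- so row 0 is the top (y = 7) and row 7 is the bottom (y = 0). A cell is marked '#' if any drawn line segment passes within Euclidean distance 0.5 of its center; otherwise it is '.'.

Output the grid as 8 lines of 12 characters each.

Segment 0: (7,3) -> (9,3)
Segment 1: (9,3) -> (9,2)
Segment 2: (9,2) -> (9,1)
Segment 3: (9,1) -> (6,1)
Segment 4: (6,1) -> (6,-0)

Answer: ............
............
............
............
.......###..
.........#..
......####..
......#.....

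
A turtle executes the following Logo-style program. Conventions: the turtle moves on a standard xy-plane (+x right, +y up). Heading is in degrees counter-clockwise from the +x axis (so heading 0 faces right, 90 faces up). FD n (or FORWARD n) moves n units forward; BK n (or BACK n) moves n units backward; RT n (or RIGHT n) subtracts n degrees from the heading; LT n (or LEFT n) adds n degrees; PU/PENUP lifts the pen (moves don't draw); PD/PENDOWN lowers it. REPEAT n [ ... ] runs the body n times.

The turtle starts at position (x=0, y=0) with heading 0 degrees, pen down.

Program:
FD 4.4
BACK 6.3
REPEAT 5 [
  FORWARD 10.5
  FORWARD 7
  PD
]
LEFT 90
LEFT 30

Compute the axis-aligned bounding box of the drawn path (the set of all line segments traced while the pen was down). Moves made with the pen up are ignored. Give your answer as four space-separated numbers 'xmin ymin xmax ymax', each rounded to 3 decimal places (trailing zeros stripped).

Executing turtle program step by step:
Start: pos=(0,0), heading=0, pen down
FD 4.4: (0,0) -> (4.4,0) [heading=0, draw]
BK 6.3: (4.4,0) -> (-1.9,0) [heading=0, draw]
REPEAT 5 [
  -- iteration 1/5 --
  FD 10.5: (-1.9,0) -> (8.6,0) [heading=0, draw]
  FD 7: (8.6,0) -> (15.6,0) [heading=0, draw]
  PD: pen down
  -- iteration 2/5 --
  FD 10.5: (15.6,0) -> (26.1,0) [heading=0, draw]
  FD 7: (26.1,0) -> (33.1,0) [heading=0, draw]
  PD: pen down
  -- iteration 3/5 --
  FD 10.5: (33.1,0) -> (43.6,0) [heading=0, draw]
  FD 7: (43.6,0) -> (50.6,0) [heading=0, draw]
  PD: pen down
  -- iteration 4/5 --
  FD 10.5: (50.6,0) -> (61.1,0) [heading=0, draw]
  FD 7: (61.1,0) -> (68.1,0) [heading=0, draw]
  PD: pen down
  -- iteration 5/5 --
  FD 10.5: (68.1,0) -> (78.6,0) [heading=0, draw]
  FD 7: (78.6,0) -> (85.6,0) [heading=0, draw]
  PD: pen down
]
LT 90: heading 0 -> 90
LT 30: heading 90 -> 120
Final: pos=(85.6,0), heading=120, 12 segment(s) drawn

Segment endpoints: x in {-1.9, 0, 4.4, 8.6, 15.6, 26.1, 33.1, 43.6, 50.6, 61.1, 68.1, 78.6, 85.6}, y in {0}
xmin=-1.9, ymin=0, xmax=85.6, ymax=0

Answer: -1.9 0 85.6 0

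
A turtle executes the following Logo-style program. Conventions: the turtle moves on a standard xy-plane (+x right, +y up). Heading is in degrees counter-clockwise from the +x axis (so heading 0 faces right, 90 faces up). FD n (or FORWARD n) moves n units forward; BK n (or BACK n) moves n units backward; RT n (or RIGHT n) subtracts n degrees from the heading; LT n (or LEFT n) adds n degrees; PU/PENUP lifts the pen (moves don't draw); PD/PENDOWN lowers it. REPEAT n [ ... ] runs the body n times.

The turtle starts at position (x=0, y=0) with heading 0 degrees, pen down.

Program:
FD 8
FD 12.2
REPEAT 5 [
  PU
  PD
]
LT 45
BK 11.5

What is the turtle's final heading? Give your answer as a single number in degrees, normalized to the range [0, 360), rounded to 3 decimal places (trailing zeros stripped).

Executing turtle program step by step:
Start: pos=(0,0), heading=0, pen down
FD 8: (0,0) -> (8,0) [heading=0, draw]
FD 12.2: (8,0) -> (20.2,0) [heading=0, draw]
REPEAT 5 [
  -- iteration 1/5 --
  PU: pen up
  PD: pen down
  -- iteration 2/5 --
  PU: pen up
  PD: pen down
  -- iteration 3/5 --
  PU: pen up
  PD: pen down
  -- iteration 4/5 --
  PU: pen up
  PD: pen down
  -- iteration 5/5 --
  PU: pen up
  PD: pen down
]
LT 45: heading 0 -> 45
BK 11.5: (20.2,0) -> (12.068,-8.132) [heading=45, draw]
Final: pos=(12.068,-8.132), heading=45, 3 segment(s) drawn

Answer: 45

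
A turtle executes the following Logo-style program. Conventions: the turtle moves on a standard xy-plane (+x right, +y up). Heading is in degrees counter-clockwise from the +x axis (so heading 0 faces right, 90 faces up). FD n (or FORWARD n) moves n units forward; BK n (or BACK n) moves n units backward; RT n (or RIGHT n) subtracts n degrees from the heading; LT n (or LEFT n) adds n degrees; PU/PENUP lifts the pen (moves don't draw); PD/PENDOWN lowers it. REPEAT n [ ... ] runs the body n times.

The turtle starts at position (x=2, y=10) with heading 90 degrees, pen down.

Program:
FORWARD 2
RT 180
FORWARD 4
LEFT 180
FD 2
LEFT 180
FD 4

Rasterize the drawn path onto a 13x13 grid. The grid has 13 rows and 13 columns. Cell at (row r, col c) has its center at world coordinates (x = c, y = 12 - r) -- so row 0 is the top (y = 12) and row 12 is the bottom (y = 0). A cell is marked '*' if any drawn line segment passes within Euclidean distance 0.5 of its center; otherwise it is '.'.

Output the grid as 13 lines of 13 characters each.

Answer: ..*..........
..*..........
..*..........
..*..........
..*..........
..*..........
..*..........
.............
.............
.............
.............
.............
.............

Derivation:
Segment 0: (2,10) -> (2,12)
Segment 1: (2,12) -> (2,8)
Segment 2: (2,8) -> (2,10)
Segment 3: (2,10) -> (2,6)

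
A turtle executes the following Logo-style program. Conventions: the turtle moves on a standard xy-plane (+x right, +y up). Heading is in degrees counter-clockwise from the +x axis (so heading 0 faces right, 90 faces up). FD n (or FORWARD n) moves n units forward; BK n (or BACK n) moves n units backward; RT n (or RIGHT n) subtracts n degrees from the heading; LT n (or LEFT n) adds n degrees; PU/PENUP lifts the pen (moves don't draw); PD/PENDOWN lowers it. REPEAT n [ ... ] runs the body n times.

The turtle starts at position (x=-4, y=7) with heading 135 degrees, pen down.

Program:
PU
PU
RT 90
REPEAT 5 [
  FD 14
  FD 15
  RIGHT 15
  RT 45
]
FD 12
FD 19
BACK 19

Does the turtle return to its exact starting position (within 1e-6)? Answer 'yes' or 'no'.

Executing turtle program step by step:
Start: pos=(-4,7), heading=135, pen down
PU: pen up
PU: pen up
RT 90: heading 135 -> 45
REPEAT 5 [
  -- iteration 1/5 --
  FD 14: (-4,7) -> (5.899,16.899) [heading=45, move]
  FD 15: (5.899,16.899) -> (16.506,27.506) [heading=45, move]
  RT 15: heading 45 -> 30
  RT 45: heading 30 -> 345
  -- iteration 2/5 --
  FD 14: (16.506,27.506) -> (30.029,23.883) [heading=345, move]
  FD 15: (30.029,23.883) -> (44.518,20) [heading=345, move]
  RT 15: heading 345 -> 330
  RT 45: heading 330 -> 285
  -- iteration 3/5 --
  FD 14: (44.518,20) -> (48.141,6.477) [heading=285, move]
  FD 15: (48.141,6.477) -> (52.024,-8.012) [heading=285, move]
  RT 15: heading 285 -> 270
  RT 45: heading 270 -> 225
  -- iteration 4/5 --
  FD 14: (52.024,-8.012) -> (42.124,-17.911) [heading=225, move]
  FD 15: (42.124,-17.911) -> (31.518,-28.518) [heading=225, move]
  RT 15: heading 225 -> 210
  RT 45: heading 210 -> 165
  -- iteration 5/5 --
  FD 14: (31.518,-28.518) -> (17.995,-24.894) [heading=165, move]
  FD 15: (17.995,-24.894) -> (3.506,-21.012) [heading=165, move]
  RT 15: heading 165 -> 150
  RT 45: heading 150 -> 105
]
FD 12: (3.506,-21.012) -> (0.4,-9.421) [heading=105, move]
FD 19: (0.4,-9.421) -> (-4.518,8.932) [heading=105, move]
BK 19: (-4.518,8.932) -> (0.4,-9.421) [heading=105, move]
Final: pos=(0.4,-9.421), heading=105, 0 segment(s) drawn

Start position: (-4, 7)
Final position: (0.4, -9.421)
Distance = 17; >= 1e-6 -> NOT closed

Answer: no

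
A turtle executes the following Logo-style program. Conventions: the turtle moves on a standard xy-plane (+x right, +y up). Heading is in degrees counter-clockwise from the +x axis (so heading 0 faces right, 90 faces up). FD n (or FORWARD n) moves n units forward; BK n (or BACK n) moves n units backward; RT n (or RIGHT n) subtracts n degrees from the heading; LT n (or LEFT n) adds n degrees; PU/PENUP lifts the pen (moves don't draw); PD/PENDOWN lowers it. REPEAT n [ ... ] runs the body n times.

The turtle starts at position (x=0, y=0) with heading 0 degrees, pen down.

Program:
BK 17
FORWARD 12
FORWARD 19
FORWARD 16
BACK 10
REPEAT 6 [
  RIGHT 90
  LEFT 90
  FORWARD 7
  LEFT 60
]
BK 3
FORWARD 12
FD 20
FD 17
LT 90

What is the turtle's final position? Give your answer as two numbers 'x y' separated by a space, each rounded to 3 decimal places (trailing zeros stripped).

Executing turtle program step by step:
Start: pos=(0,0), heading=0, pen down
BK 17: (0,0) -> (-17,0) [heading=0, draw]
FD 12: (-17,0) -> (-5,0) [heading=0, draw]
FD 19: (-5,0) -> (14,0) [heading=0, draw]
FD 16: (14,0) -> (30,0) [heading=0, draw]
BK 10: (30,0) -> (20,0) [heading=0, draw]
REPEAT 6 [
  -- iteration 1/6 --
  RT 90: heading 0 -> 270
  LT 90: heading 270 -> 0
  FD 7: (20,0) -> (27,0) [heading=0, draw]
  LT 60: heading 0 -> 60
  -- iteration 2/6 --
  RT 90: heading 60 -> 330
  LT 90: heading 330 -> 60
  FD 7: (27,0) -> (30.5,6.062) [heading=60, draw]
  LT 60: heading 60 -> 120
  -- iteration 3/6 --
  RT 90: heading 120 -> 30
  LT 90: heading 30 -> 120
  FD 7: (30.5,6.062) -> (27,12.124) [heading=120, draw]
  LT 60: heading 120 -> 180
  -- iteration 4/6 --
  RT 90: heading 180 -> 90
  LT 90: heading 90 -> 180
  FD 7: (27,12.124) -> (20,12.124) [heading=180, draw]
  LT 60: heading 180 -> 240
  -- iteration 5/6 --
  RT 90: heading 240 -> 150
  LT 90: heading 150 -> 240
  FD 7: (20,12.124) -> (16.5,6.062) [heading=240, draw]
  LT 60: heading 240 -> 300
  -- iteration 6/6 --
  RT 90: heading 300 -> 210
  LT 90: heading 210 -> 300
  FD 7: (16.5,6.062) -> (20,0) [heading=300, draw]
  LT 60: heading 300 -> 0
]
BK 3: (20,0) -> (17,0) [heading=0, draw]
FD 12: (17,0) -> (29,0) [heading=0, draw]
FD 20: (29,0) -> (49,0) [heading=0, draw]
FD 17: (49,0) -> (66,0) [heading=0, draw]
LT 90: heading 0 -> 90
Final: pos=(66,0), heading=90, 15 segment(s) drawn

Answer: 66 0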